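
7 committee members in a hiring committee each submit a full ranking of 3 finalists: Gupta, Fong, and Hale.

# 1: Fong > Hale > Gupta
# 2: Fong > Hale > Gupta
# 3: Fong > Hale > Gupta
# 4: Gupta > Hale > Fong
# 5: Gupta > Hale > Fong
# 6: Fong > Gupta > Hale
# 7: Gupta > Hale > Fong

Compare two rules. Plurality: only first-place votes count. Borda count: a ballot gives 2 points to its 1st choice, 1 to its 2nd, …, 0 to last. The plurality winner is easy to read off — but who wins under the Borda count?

Plurality first-place counts: Gupta 3, Fong 4, Hale 0 → Fong.
Borda totals: Gupta 7, Fong 8, Hale 6 → Fong.

Fong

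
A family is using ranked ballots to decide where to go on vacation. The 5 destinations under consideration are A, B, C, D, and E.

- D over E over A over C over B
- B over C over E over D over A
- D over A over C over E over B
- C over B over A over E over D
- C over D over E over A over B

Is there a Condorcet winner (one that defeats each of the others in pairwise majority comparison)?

Head-to-head results (5 voters total):
A vs B: A wins 3–2.
A vs C: C wins 3–2.
A vs D: D wins 4–1.
A vs E: E wins 3–2.
B vs C: C wins 4–1.
B vs D: D wins 3–2.
B vs E: E wins 3–2.
C vs D: C wins 3–2.
C vs E: C wins 4–1.
D vs E: D wins 3–2.
C beats each rival — A (3–2), B (4–1), D (3–2), E (4–1) — so C is the Condorcet winner.

Yes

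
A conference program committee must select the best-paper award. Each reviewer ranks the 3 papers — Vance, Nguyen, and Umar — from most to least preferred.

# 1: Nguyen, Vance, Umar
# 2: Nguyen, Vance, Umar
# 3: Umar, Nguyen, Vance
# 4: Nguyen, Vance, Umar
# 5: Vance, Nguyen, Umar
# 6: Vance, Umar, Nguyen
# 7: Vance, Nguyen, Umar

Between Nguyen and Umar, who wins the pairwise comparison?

Ballots ranking Nguyen above Umar: 5.
Ballots ranking Umar above Nguyen: 2.
Nguyen wins the head-to-head, 5–2.

Nguyen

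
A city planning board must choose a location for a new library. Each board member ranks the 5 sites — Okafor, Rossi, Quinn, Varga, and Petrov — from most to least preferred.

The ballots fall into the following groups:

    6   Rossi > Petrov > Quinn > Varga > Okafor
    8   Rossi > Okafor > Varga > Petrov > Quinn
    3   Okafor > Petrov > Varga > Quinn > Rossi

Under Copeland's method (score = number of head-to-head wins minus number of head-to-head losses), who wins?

Pairwise results:
  Okafor vs Rossi: Rossi wins 14–3.
  Okafor vs Quinn: Okafor wins 11–6.
  Okafor vs Varga: Okafor wins 11–6.
  Okafor vs Petrov: Okafor wins 11–6.
  Rossi vs Quinn: Rossi wins 14–3.
  Rossi vs Varga: Rossi wins 14–3.
  Rossi vs Petrov: Rossi wins 14–3.
  Quinn vs Varga: Varga wins 11–6.
  Quinn vs Petrov: Petrov wins 17–0.
  Varga vs Petrov: Petrov wins 9–8.
Copeland scores (wins − losses):
  Okafor: 3 − 1 = 2
  Rossi: 4 − 0 = 4
  Quinn: 0 − 4 = -4
  Varga: 1 − 3 = -2
  Petrov: 2 − 2 = 0
Rossi has the best Copeland score.

Rossi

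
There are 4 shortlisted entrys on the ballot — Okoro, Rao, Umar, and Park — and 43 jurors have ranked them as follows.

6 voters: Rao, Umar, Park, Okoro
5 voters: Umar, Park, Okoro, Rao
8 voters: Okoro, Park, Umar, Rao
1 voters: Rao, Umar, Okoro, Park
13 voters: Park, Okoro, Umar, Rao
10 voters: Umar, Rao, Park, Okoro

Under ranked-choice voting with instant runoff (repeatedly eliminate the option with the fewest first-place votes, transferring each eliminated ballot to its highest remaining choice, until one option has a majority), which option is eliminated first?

Rao

Round 1: Umar 15, Park 13, Okoro 8, Rao 7. Rao has the fewest and is eliminated.
Round 2: Umar 22, Park 13, Okoro 8. Umar has a majority.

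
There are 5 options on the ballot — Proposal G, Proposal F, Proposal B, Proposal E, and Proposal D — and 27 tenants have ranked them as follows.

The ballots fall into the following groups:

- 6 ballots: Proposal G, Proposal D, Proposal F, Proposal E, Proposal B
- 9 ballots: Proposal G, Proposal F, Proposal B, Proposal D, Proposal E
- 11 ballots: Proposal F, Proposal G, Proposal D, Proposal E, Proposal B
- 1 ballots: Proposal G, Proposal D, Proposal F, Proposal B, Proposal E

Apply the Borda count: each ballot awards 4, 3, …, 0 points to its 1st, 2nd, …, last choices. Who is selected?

Borda scores:
  Proposal G: 6·4 + 9·4 + 11·3 + 4 = 97
  Proposal F: 6·2 + 9·3 + 11·4 + 2 = 85
  Proposal B: 6·0 + 9·2 + 11·0 + 1 = 19
  Proposal E: 6·1 + 9·0 + 11·1 + 0 = 17
  Proposal D: 6·3 + 9·1 + 11·2 + 3 = 52
Proposal G has the highest total.

Proposal G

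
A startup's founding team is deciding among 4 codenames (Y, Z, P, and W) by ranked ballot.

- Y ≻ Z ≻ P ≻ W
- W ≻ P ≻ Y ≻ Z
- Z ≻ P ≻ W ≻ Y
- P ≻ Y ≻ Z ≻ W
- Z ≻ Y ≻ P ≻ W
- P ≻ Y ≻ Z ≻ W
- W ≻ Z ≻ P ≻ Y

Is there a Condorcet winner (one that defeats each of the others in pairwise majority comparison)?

No

Head-to-head results (7 voters total):
Y vs Z: Y wins 4–3.
Y vs P: P wins 5–2.
Y vs W: Y wins 4–3.
Z vs P: Z wins 4–3.
Z vs W: Z wins 5–2.
P vs W: P wins 5–2.
No candidate beats all others: Y beats Z beats P beats Y, a majority cycle.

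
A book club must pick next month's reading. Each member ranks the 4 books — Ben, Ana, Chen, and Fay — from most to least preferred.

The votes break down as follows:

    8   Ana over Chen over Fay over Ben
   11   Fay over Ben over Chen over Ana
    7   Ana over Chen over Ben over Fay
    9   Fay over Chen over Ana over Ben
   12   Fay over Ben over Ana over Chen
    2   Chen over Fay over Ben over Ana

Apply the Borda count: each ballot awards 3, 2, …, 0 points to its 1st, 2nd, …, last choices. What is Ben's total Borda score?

55

Borda scores:
  Ben: 8·0 + 11·2 + 7·1 + 9·0 + 12·2 + 2·1 = 55
  Ana: 8·3 + 11·0 + 7·3 + 9·1 + 12·1 + 2·0 = 66
  Chen: 8·2 + 11·1 + 7·2 + 9·2 + 12·0 + 2·3 = 65
  Fay: 8·1 + 11·3 + 7·0 + 9·3 + 12·3 + 2·2 = 108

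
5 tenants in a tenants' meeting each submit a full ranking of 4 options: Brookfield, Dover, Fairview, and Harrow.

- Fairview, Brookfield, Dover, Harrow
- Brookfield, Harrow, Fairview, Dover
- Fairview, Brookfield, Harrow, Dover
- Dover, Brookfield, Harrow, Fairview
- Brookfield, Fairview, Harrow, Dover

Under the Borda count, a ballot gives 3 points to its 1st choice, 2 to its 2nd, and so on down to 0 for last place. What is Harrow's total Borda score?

5

Borda scores:
  Brookfield: 2 + 3 + 2 + 2 + 3 = 12
  Dover: 1 + 0 + 0 + 3 + 0 = 4
  Fairview: 3 + 1 + 3 + 0 + 2 = 9
  Harrow: 0 + 2 + 1 + 1 + 1 = 5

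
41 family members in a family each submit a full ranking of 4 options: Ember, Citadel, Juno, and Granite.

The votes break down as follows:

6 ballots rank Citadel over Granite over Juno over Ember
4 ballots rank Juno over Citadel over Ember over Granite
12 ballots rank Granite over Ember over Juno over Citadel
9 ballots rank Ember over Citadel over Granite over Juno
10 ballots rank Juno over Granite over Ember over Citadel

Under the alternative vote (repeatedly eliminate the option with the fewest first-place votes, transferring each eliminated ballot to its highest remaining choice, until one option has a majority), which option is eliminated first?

Citadel

Round 1: Juno 14, Granite 12, Ember 9, Citadel 6. Citadel has the fewest and is eliminated.
Round 2: Granite 18, Juno 14, Ember 9. Ember has the fewest and is eliminated.
Round 3: Granite 27, Juno 14. Granite has a majority.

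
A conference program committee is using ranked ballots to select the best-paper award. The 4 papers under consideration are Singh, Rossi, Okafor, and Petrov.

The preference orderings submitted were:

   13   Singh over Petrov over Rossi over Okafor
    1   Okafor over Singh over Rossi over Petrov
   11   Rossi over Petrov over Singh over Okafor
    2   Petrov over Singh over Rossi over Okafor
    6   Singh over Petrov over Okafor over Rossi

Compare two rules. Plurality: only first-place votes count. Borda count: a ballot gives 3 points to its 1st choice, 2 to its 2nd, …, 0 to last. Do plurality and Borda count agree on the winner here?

Plurality first-place counts: Singh 19, Rossi 11, Okafor 1, Petrov 2 → Singh.
Borda totals: Singh 74, Rossi 49, Okafor 9, Petrov 66 → Singh.
The two rules agree on Singh.

Yes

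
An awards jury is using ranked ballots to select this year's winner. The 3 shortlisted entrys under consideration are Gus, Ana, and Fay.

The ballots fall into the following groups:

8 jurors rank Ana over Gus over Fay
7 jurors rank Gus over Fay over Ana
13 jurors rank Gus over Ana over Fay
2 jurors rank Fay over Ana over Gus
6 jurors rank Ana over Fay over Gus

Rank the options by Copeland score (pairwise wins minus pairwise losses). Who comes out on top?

Pairwise results:
  Gus vs Ana: Gus wins 20–16.
  Gus vs Fay: Gus wins 28–8.
  Ana vs Fay: Ana wins 27–9.
Copeland scores (wins − losses):
  Gus: 2 − 0 = 2
  Ana: 1 − 1 = 0
  Fay: 0 − 2 = -2
Gus has the best Copeland score.

Gus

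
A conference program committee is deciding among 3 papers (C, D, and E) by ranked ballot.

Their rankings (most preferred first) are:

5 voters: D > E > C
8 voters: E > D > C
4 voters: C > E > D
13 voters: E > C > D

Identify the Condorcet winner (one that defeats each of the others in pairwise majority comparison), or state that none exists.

E

Head-to-head results (30 voters total):
C vs D: C wins 17–13.
C vs E: E wins 26–4.
D vs E: E wins 25–5.
E beats each rival — C (26–4), D (25–5) — so E is the Condorcet winner.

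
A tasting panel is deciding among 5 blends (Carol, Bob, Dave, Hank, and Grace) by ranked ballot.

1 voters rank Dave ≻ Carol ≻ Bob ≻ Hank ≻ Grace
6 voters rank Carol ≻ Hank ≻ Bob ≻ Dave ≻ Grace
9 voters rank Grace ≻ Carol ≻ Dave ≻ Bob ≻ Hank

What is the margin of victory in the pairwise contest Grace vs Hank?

2

Ballots ranking Grace above Hank: 9.
Ballots ranking Hank above Grace: 1+6 = 7.
Grace wins 9–7, a margin of 2.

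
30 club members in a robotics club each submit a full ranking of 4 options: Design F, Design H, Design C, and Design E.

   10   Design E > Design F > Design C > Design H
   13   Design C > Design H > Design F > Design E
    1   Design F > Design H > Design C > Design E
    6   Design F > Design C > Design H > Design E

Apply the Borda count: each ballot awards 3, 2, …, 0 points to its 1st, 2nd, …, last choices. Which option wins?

Design C

Borda scores:
  Design F: 10·2 + 13·1 + 3 + 6·3 = 54
  Design H: 10·0 + 13·2 + 2 + 6·1 = 34
  Design C: 10·1 + 13·3 + 1 + 6·2 = 62
  Design E: 10·3 + 13·0 + 0 + 6·0 = 30
Design C has the highest total.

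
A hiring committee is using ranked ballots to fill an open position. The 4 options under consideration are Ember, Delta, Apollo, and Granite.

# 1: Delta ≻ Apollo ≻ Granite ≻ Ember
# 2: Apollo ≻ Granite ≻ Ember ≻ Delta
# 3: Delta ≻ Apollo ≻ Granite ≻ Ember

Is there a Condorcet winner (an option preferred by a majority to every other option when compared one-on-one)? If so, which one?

Delta

Head-to-head results (3 voters total):
Ember vs Delta: Delta wins 2–1.
Ember vs Apollo: Apollo wins 3–0.
Ember vs Granite: Granite wins 3–0.
Delta vs Apollo: Delta wins 2–1.
Delta vs Granite: Delta wins 2–1.
Apollo vs Granite: Apollo wins 3–0.
Delta beats each rival — Ember (2–1), Apollo (2–1), Granite (2–1) — so Delta is the Condorcet winner.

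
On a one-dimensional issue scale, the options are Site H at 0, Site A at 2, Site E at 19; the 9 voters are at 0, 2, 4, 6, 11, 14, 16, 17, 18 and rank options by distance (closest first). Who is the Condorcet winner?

With single-peaked preferences on a line, the Condorcet winner is the candidate closest to the median voter.
The median voter (position 11) is closest to Site E at 19.
Check: Site E vs Site H — voters closer to Site E: 5 of 9.

Site E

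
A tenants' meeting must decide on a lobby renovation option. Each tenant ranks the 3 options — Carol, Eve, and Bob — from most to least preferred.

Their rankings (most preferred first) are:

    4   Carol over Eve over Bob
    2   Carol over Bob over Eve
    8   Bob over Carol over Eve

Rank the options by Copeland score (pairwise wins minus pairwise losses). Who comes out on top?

Pairwise results:
  Carol vs Eve: Carol wins 14–0.
  Carol vs Bob: Bob wins 8–6.
  Eve vs Bob: Bob wins 10–4.
Copeland scores (wins − losses):
  Carol: 1 − 1 = 0
  Eve: 0 − 2 = -2
  Bob: 2 − 0 = 2
Bob has the best Copeland score.

Bob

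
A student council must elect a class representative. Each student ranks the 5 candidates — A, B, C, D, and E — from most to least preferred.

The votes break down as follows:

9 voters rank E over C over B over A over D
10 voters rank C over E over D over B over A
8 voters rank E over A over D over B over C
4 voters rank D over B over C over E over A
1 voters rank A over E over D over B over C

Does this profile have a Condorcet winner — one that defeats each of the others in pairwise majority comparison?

Yes

Head-to-head results (32 voters total):
A vs B: B wins 23–9.
A vs C: C wins 23–9.
A vs D: A wins 18–14.
A vs E: E wins 31–1.
B vs C: C wins 19–13.
B vs D: D wins 23–9.
B vs E: E wins 28–4.
C vs D: C wins 19–13.
C vs E: E wins 18–14.
D vs E: E wins 28–4.
E beats each rival — A (31–1), B (28–4), C (18–14), D (28–4) — so E is the Condorcet winner.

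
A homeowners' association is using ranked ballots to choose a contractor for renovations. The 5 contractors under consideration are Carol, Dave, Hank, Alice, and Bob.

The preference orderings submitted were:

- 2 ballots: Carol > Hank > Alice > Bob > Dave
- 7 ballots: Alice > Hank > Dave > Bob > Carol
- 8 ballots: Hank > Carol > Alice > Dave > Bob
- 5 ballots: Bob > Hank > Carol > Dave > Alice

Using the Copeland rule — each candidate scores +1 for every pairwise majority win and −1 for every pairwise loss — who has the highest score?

Pairwise results:
  Carol vs Dave: Carol wins 15–7.
  Carol vs Hank: Hank wins 20–2.
  Carol vs Alice: Carol wins 15–7.
  Carol vs Bob: Bob wins 12–10.
  Dave vs Hank: Hank wins 22–0.
  Dave vs Alice: Alice wins 17–5.
  Dave vs Bob: Dave wins 15–7.
  Hank vs Alice: Hank wins 15–7.
  Hank vs Bob: Hank wins 17–5.
  Alice vs Bob: Alice wins 17–5.
Copeland scores (wins − losses):
  Carol: 2 − 2 = 0
  Dave: 1 − 3 = -2
  Hank: 4 − 0 = 4
  Alice: 2 − 2 = 0
  Bob: 1 − 3 = -2
Hank has the best Copeland score.

Hank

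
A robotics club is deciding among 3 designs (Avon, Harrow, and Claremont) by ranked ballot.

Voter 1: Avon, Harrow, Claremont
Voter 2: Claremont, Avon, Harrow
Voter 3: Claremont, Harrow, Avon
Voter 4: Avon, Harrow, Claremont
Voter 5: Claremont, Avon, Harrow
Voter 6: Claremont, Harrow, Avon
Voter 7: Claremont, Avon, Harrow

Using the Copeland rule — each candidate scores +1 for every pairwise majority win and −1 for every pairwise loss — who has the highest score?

Pairwise results:
  Avon vs Harrow: Avon wins 5–2.
  Avon vs Claremont: Claremont wins 5–2.
  Harrow vs Claremont: Claremont wins 5–2.
Copeland scores (wins − losses):
  Avon: 1 − 1 = 0
  Harrow: 0 − 2 = -2
  Claremont: 2 − 0 = 2
Claremont has the best Copeland score.

Claremont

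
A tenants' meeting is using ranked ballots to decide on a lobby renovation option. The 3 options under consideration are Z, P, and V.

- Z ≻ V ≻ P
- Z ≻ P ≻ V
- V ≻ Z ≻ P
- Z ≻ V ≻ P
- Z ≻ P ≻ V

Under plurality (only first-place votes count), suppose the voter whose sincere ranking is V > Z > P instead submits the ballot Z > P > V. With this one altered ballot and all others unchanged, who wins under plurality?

Z

First-place totals with the altered ballot: Z 5, P 0, V 0.
The winner is unchanged: still Z.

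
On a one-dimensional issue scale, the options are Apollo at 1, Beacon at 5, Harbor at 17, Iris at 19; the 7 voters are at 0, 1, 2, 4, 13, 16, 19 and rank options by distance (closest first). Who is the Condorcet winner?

With single-peaked preferences on a line, the Condorcet winner is the candidate closest to the median voter.
The median voter (position 4) is closest to Beacon at 5.
Check: Beacon vs Apollo — voters closer to Beacon: 4 of 7.

Beacon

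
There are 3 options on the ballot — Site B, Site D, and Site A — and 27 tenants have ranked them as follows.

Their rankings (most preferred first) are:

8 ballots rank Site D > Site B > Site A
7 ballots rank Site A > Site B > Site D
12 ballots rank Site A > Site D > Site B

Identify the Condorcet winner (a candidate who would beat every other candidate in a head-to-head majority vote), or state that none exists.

Site A

Head-to-head results (27 voters total):
Site B vs Site D: Site D wins 20–7.
Site B vs Site A: Site A wins 19–8.
Site D vs Site A: Site A wins 19–8.
Site A beats each rival — Site B (19–8), Site D (19–8) — so Site A is the Condorcet winner.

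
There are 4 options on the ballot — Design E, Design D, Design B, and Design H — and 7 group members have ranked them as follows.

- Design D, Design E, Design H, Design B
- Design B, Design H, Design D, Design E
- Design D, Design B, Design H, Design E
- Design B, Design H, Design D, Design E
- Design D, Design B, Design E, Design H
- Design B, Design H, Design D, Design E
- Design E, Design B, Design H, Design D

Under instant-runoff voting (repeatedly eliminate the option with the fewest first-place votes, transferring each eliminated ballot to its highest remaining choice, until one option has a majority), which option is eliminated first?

Design H

Round 1: Design D 3, Design B 3, Design E 1, Design H 0. Design H has the fewest and is eliminated.
Round 2: Design D 3, Design B 3, Design E 1. Design E has the fewest and is eliminated.
Round 3: Design B 4, Design D 3. Design B has a majority.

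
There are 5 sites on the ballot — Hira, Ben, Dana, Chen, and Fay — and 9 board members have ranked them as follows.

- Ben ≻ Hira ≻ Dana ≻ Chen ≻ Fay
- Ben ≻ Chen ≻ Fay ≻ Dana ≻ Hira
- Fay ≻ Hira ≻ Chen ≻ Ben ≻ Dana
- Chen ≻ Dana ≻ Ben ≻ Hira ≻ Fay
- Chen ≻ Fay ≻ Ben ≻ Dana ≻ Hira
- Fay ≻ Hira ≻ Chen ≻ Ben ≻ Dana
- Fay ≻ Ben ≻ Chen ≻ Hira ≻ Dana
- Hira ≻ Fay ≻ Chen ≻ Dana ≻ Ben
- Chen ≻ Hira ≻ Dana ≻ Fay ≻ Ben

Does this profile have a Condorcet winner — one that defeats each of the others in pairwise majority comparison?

Head-to-head results (9 voters total):
Hira vs Ben: Ben wins 5–4.
Hira vs Dana: Hira wins 6–3.
Hira vs Chen: Chen wins 5–4.
Hira vs Fay: Fay wins 5–4.
Ben vs Dana: Ben wins 6–3.
Ben vs Chen: Chen wins 6–3.
Ben vs Fay: Fay wins 6–3.
Dana vs Chen: Chen wins 8–1.
Dana vs Fay: Fay wins 6–3.
Chen vs Fay: Chen wins 5–4.
Chen beats each rival — Hira (5–4), Ben (6–3), Dana (8–1), Fay (5–4) — so Chen is the Condorcet winner.

Yes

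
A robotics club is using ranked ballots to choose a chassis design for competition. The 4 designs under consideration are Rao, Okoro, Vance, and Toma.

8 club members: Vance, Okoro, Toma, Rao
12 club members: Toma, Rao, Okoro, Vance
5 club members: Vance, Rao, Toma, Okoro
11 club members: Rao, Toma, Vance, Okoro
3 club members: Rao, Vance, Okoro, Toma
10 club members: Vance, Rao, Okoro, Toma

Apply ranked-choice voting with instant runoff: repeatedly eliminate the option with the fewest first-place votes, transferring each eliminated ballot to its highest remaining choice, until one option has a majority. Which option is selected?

Round 1: Vance 23, Rao 14, Toma 12, Okoro 0. Okoro has the fewest and is eliminated.
Round 2: Vance 23, Rao 14, Toma 12. Toma has the fewest and is eliminated.
Round 3: Rao 26, Vance 23. Rao has a majority.

Rao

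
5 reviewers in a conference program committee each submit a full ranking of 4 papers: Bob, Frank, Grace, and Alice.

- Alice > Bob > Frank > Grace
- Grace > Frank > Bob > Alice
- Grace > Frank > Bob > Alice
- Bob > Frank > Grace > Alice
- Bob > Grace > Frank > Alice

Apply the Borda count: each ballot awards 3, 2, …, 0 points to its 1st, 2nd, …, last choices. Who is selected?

Borda scores:
  Bob: 2 + 1 + 1 + 3 + 3 = 10
  Frank: 1 + 2 + 2 + 2 + 1 = 8
  Grace: 0 + 3 + 3 + 1 + 2 = 9
  Alice: 3 + 0 + 0 + 0 + 0 = 3
Bob has the highest total.

Bob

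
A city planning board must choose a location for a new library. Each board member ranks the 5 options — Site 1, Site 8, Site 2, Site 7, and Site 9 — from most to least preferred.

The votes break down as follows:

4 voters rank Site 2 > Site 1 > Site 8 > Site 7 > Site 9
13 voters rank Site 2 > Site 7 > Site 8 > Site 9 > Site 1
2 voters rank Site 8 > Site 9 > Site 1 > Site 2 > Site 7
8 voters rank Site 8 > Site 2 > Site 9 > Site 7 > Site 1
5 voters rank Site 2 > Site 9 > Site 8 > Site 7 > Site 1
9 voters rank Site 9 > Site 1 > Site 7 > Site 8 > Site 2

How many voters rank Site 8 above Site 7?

19

Ballots ranking Site 8 above Site 7: 4+2+8+5 = 19.
Ballots ranking Site 7 above Site 8: 13+9 = 22.
So 19 of 41 voters prefer Site 8 to Site 7.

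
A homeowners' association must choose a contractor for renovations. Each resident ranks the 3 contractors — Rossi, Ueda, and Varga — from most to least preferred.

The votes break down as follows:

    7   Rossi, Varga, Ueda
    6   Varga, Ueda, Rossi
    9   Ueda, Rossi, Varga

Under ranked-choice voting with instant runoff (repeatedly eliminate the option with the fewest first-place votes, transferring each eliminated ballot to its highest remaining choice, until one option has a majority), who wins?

Ueda

Round 1: Ueda 9, Rossi 7, Varga 6. Varga has the fewest and is eliminated.
Round 2: Ueda 15, Rossi 7. Ueda has a majority.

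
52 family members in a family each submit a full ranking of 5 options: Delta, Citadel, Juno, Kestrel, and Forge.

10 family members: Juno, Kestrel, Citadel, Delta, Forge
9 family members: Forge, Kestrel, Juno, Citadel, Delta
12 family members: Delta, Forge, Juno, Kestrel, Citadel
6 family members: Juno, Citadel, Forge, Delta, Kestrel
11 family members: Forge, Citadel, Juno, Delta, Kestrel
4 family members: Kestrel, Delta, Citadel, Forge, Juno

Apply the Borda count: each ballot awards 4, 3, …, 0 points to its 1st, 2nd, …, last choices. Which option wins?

Borda scores:
  Delta: 10·1 + 9·0 + 12·4 + 6·1 + 11·1 + 4·3 = 87
  Citadel: 10·2 + 9·1 + 12·0 + 6·3 + 11·3 + 4·2 = 88
  Juno: 10·4 + 9·2 + 12·2 + 6·4 + 11·2 + 4·0 = 128
  Kestrel: 10·3 + 9·3 + 12·1 + 6·0 + 11·0 + 4·4 = 85
  Forge: 10·0 + 9·4 + 12·3 + 6·2 + 11·4 + 4·1 = 132
Forge has the highest total.

Forge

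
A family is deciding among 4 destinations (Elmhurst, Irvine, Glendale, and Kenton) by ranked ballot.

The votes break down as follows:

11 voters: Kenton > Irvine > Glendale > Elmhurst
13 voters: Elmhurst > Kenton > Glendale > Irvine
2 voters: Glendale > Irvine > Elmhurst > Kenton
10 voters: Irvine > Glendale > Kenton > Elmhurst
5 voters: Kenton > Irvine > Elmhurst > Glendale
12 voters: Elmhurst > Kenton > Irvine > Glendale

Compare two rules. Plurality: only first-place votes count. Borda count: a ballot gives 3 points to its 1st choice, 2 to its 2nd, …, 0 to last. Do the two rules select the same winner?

Plurality first-place counts: Elmhurst 25, Irvine 10, Glendale 2, Kenton 16 → Elmhurst.
Borda totals: Elmhurst 82, Irvine 78, Glendale 50, Kenton 108 → Kenton.
The two rules disagree: plurality picks Elmhurst, Borda picks Kenton.

No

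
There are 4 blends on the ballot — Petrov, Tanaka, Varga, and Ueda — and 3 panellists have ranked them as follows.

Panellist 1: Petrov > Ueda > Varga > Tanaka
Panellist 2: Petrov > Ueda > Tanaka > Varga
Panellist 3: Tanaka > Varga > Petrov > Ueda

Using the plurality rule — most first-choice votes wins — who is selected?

First-place vote totals:
  Petrov: 2
  Tanaka: 1
  Varga: 0
  Ueda: 0
Petrov has the most first-place votes.

Petrov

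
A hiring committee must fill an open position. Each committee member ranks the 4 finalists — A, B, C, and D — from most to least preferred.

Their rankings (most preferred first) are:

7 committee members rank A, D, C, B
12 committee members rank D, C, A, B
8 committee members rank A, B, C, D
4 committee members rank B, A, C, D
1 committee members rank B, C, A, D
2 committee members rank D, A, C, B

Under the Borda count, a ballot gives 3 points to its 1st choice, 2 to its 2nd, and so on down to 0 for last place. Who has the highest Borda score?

Borda scores:
  A: 7·3 + 12·1 + 8·3 + 4·2 + 1 + 2·2 = 70
  B: 7·0 + 12·0 + 8·2 + 4·3 + 3 + 2·0 = 31
  C: 7·1 + 12·2 + 8·1 + 4·1 + 2 + 2·1 = 47
  D: 7·2 + 12·3 + 8·0 + 4·0 + 0 + 2·3 = 56
A has the highest total.

A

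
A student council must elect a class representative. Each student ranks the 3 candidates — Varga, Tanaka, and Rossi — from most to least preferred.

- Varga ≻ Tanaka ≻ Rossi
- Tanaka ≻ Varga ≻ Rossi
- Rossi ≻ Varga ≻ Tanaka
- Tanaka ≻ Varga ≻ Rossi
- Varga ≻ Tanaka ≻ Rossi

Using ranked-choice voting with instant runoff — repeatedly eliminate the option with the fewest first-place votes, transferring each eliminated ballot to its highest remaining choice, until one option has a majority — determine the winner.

Round 1: Varga 2, Tanaka 2, Rossi 1. Rossi has the fewest and is eliminated.
Round 2: Varga 3, Tanaka 2. Varga has a majority.

Varga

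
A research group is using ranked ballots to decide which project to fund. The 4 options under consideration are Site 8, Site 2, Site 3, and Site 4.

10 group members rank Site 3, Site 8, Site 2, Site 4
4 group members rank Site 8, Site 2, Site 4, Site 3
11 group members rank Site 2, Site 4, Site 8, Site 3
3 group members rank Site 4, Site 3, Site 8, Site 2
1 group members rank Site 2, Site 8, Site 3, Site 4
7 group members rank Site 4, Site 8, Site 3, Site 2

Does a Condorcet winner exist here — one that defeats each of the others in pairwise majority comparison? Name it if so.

Head-to-head results (36 voters total):
Site 8 vs Site 2: Site 8 wins 24–12.
Site 8 vs Site 3: Site 8 wins 23–13.
Site 8 vs Site 4: Site 4 wins 21–15.
Site 2 vs Site 3: Site 3 wins 20–16.
Site 2 vs Site 4: Site 2 wins 26–10.
Site 3 vs Site 4: Site 4 wins 25–11.
No candidate beats all others: Site 8 beats Site 2 beats Site 4 beats Site 8, a majority cycle.

There is no Condorcet winner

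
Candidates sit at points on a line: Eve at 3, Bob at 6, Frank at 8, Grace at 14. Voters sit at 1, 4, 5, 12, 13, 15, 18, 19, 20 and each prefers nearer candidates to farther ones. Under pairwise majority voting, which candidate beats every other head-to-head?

Grace

With single-peaked preferences on a line, the Condorcet winner is the candidate closest to the median voter.
The median voter (position 13) is closest to Grace at 14.
Check: Grace vs Eve — voters closer to Grace: 6 of 9.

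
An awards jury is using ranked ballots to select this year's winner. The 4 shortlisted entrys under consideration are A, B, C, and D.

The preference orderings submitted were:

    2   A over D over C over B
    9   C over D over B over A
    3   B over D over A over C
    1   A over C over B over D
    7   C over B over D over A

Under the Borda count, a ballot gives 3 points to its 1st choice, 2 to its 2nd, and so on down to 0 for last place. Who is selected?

C

Borda scores:
  A: 2·3 + 9·0 + 3·1 + 3 + 7·0 = 12
  B: 2·0 + 9·1 + 3·3 + 1 + 7·2 = 33
  C: 2·1 + 9·3 + 3·0 + 2 + 7·3 = 52
  D: 2·2 + 9·2 + 3·2 + 0 + 7·1 = 35
C has the highest total.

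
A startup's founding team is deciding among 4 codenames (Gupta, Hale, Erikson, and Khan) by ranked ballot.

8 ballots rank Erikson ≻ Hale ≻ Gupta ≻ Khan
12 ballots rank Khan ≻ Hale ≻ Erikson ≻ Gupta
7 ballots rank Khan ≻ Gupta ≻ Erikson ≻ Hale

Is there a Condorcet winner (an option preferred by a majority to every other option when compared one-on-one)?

Head-to-head results (27 voters total):
Gupta vs Hale: Hale wins 20–7.
Gupta vs Erikson: Erikson wins 20–7.
Gupta vs Khan: Khan wins 19–8.
Hale vs Erikson: Erikson wins 15–12.
Hale vs Khan: Khan wins 19–8.
Erikson vs Khan: Khan wins 19–8.
Khan beats each rival — Gupta (19–8), Hale (19–8), Erikson (19–8) — so Khan is the Condorcet winner.

Yes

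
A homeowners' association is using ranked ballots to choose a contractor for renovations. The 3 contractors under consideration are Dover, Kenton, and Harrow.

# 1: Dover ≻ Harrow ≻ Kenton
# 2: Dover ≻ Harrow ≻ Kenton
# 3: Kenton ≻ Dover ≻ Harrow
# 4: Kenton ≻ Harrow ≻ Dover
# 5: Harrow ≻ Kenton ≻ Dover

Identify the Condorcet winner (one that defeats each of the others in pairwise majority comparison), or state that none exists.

No Condorcet winner

Head-to-head results (5 voters total):
Dover vs Kenton: Kenton wins 3–2.
Dover vs Harrow: Dover wins 3–2.
Kenton vs Harrow: Harrow wins 3–2.
No candidate beats all others: Dover beats Harrow beats Kenton beats Dover, a majority cycle.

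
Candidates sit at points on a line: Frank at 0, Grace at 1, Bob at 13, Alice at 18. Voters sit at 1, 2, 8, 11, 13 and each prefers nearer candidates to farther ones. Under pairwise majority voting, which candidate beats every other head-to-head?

With single-peaked preferences on a line, the Condorcet winner is the candidate closest to the median voter.
The median voter (position 8) is closest to Bob at 13.
Check: Bob vs Alice — voters closer to Bob: 5 of 5.

Bob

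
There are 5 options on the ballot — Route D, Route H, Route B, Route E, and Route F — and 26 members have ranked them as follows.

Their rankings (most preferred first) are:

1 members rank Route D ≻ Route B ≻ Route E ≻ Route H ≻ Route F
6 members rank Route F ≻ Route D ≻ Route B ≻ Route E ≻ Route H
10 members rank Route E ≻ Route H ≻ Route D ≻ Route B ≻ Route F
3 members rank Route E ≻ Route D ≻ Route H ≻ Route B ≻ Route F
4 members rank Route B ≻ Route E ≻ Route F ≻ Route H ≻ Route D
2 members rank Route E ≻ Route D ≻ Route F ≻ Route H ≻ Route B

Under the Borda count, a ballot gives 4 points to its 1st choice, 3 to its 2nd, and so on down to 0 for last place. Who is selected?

Route E

Borda scores:
  Route D: 4 + 6·3 + 10·2 + 3·3 + 4·0 + 2·3 = 57
  Route H: 1 + 6·0 + 10·3 + 3·2 + 4·1 + 2·1 = 43
  Route B: 3 + 6·2 + 10·1 + 3·1 + 4·4 + 2·0 = 44
  Route E: 2 + 6·1 + 10·4 + 3·4 + 4·3 + 2·4 = 80
  Route F: 0 + 6·4 + 10·0 + 3·0 + 4·2 + 2·2 = 36
Route E has the highest total.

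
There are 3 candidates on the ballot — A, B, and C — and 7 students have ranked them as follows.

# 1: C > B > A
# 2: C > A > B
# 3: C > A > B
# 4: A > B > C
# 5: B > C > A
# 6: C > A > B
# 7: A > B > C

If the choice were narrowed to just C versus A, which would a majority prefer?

Ballots ranking C above A: 5.
Ballots ranking A above C: 2.
C wins the head-to-head, 5–2.

C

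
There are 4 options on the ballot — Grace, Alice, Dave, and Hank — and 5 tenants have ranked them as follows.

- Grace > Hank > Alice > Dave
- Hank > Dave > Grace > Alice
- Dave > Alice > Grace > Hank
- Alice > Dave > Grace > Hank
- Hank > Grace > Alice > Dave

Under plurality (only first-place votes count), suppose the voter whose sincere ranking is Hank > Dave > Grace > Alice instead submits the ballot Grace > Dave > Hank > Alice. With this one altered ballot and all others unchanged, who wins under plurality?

First-place totals with the altered ballot: Grace 2, Alice 1, Dave 1, Hank 1.
The switch changes the winner from Hank to Grace.

Grace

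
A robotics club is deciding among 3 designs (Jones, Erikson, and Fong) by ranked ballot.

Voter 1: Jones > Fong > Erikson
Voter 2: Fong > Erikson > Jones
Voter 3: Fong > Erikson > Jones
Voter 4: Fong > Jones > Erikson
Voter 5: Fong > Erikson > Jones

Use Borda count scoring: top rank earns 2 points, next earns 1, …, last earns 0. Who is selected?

Fong

Borda scores:
  Jones: 2 + 0 + 0 + 1 + 0 = 3
  Erikson: 0 + 1 + 1 + 0 + 1 = 3
  Fong: 1 + 2 + 2 + 2 + 2 = 9
Fong has the highest total.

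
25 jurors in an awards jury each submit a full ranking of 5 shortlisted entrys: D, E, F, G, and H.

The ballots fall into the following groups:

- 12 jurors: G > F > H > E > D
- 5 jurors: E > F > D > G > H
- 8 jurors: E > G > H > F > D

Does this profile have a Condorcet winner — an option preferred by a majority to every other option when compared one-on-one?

Head-to-head results (25 voters total):
D vs E: E wins 25–0.
D vs F: F wins 25–0.
D vs G: G wins 20–5.
D vs H: H wins 20–5.
E vs F: E wins 13–12.
E vs G: E wins 13–12.
E vs H: E wins 13–12.
F vs G: G wins 20–5.
F vs H: F wins 17–8.
G vs H: G wins 25–0.
E beats each rival — D (25–0), F (13–12), G (13–12), H (13–12) — so E is the Condorcet winner.

Yes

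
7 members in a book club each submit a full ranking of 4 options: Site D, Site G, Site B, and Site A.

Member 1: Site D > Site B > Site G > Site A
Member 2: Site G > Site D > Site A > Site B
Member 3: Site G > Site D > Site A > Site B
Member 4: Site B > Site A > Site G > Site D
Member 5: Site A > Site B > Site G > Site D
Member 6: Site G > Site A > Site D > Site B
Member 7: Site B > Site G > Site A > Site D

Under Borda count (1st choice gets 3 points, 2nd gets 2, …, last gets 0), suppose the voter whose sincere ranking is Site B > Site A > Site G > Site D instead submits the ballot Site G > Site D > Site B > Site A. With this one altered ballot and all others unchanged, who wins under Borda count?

Borda totals with the altered ballot: Site D 10, Site G 16, Site B 8, Site A 8.
The winner is unchanged: still Site G.

Site G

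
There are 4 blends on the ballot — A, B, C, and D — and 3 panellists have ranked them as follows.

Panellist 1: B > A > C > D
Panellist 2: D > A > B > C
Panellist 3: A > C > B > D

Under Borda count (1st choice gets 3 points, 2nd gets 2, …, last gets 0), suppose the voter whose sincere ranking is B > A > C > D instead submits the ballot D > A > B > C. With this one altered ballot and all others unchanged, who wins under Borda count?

A

Borda totals with the altered ballot: A 7, B 3, C 2, D 6.
The winner is unchanged: still A.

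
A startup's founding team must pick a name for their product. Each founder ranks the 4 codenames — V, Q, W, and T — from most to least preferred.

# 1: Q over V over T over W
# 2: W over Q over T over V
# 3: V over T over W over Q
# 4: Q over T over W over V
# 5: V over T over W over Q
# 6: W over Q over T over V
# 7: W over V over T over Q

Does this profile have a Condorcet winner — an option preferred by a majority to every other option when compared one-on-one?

No

Head-to-head results (7 voters total):
V vs Q: Q wins 4–3.
V vs W: W wins 4–3.
V vs T: V wins 4–3.
Q vs W: W wins 5–2.
Q vs T: Q wins 4–3.
W vs T: T wins 4–3.
No candidate beats all others: V beats T beats W beats V, a majority cycle.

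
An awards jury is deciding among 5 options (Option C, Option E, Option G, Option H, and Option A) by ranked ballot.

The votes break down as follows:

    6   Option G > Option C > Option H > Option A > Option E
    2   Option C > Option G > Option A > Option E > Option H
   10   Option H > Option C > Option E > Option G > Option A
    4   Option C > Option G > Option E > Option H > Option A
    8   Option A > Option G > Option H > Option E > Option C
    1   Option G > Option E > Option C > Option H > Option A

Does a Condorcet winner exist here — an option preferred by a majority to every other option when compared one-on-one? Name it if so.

Head-to-head results (31 voters total):
Option C vs Option E: Option C wins 22–9.
Option C vs Option G: Option C wins 16–15.
Option C vs Option H: Option H wins 18–13.
Option C vs Option A: Option C wins 23–8.
Option E vs Option G: Option G wins 21–10.
Option E vs Option H: Option H wins 24–7.
Option E vs Option A: Option A wins 16–15.
Option G vs Option H: Option G wins 21–10.
Option G vs Option A: Option G wins 23–8.
Option H vs Option A: Option H wins 21–10.
No candidate beats all others: Option C beats Option G beats Option H beats Option C, a majority cycle.

None — there is no Condorcet winner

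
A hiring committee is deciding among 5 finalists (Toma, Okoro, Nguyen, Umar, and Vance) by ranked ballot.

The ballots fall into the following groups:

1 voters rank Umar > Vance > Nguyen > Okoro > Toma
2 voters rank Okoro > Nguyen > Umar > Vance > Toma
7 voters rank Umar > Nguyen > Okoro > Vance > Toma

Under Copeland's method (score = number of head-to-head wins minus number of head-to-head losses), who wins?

Umar

Pairwise results:
  Toma vs Okoro: Okoro wins 10–0.
  Toma vs Nguyen: Nguyen wins 10–0.
  Toma vs Umar: Umar wins 10–0.
  Toma vs Vance: Vance wins 10–0.
  Okoro vs Nguyen: Nguyen wins 8–2.
  Okoro vs Umar: Umar wins 8–2.
  Okoro vs Vance: Okoro wins 9–1.
  Nguyen vs Umar: Umar wins 8–2.
  Nguyen vs Vance: Nguyen wins 9–1.
  Umar vs Vance: Umar wins 10–0.
Copeland scores (wins − losses):
  Toma: 0 − 4 = -4
  Okoro: 2 − 2 = 0
  Nguyen: 3 − 1 = 2
  Umar: 4 − 0 = 4
  Vance: 1 − 3 = -2
Umar has the best Copeland score.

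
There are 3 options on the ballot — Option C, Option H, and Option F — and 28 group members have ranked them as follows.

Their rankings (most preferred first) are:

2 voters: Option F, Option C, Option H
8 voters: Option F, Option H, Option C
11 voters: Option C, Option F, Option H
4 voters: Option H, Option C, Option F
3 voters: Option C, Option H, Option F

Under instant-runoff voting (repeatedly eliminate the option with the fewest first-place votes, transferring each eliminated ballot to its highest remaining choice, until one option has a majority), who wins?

Option C

Round 1: Option C 14, Option F 10, Option H 4. Option H has the fewest and is eliminated.
Round 2: Option C 18, Option F 10. Option C has a majority.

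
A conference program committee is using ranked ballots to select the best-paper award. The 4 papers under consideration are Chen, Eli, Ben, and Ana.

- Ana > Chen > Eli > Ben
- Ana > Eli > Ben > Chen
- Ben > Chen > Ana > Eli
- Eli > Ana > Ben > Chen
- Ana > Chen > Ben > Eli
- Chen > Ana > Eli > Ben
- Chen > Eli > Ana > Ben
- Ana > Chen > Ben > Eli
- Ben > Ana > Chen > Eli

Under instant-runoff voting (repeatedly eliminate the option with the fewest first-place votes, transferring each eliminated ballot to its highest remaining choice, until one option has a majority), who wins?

Ana

Round 1: Ana 4, Chen 2, Ben 2, Eli 1. Eli has the fewest and is eliminated.
Round 2: Ana 5, Chen 2, Ben 2. Ana has a majority.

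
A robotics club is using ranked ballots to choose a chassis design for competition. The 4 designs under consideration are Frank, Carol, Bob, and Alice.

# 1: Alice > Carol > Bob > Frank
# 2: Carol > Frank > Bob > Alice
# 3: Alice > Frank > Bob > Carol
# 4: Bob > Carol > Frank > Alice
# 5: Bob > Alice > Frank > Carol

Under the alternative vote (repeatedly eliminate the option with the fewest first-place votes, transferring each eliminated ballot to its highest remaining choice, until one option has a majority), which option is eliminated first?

Frank

Round 1: Bob 2, Alice 2, Carol 1, Frank 0. Frank has the fewest and is eliminated.
Round 2: Bob 2, Alice 2, Carol 1. Carol has the fewest and is eliminated.
Round 3: Bob 3, Alice 2. Bob has a majority.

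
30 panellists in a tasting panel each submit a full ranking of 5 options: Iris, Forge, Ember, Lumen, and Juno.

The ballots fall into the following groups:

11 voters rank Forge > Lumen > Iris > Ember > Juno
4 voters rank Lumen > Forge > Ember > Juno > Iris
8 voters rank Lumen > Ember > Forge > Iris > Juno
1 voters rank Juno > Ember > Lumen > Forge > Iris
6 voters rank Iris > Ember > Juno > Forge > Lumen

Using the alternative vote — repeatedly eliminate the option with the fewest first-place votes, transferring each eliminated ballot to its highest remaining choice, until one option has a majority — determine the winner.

Forge

Round 1: Lumen 12, Forge 11, Iris 6, Juno 1, Ember 0. Ember has the fewest and is eliminated.
Round 2: Lumen 12, Forge 11, Iris 6, Juno 1. Juno has the fewest and is eliminated.
Round 3: Lumen 13, Forge 11, Iris 6. Iris has the fewest and is eliminated.
Round 4: Forge 17, Lumen 13. Forge has a majority.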